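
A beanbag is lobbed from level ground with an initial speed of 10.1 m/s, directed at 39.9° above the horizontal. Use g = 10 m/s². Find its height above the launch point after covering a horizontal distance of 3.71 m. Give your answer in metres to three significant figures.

1.96 m

Resolve: vₓ = 10.10 cos 39.9° = 7.748 m/s and v_y0 = 10.10 sin 39.9° = 6.479 m/s.
Time to reach x = 3.71 m: t = x/vₓ = 3.71/7.748 = 0.4788 s.
Height: y = v_y0 t − ½ g t² = 6.479 × 0.4788 − 5.000 × 0.4788² = 3.102 − 1.146 = 1.956 m.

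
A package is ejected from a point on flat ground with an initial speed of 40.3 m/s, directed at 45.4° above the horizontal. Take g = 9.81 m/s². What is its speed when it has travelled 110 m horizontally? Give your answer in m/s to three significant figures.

Resolve: vₓ = 40.30 cos 45.4° = 28.30 m/s and v_y0 = 40.30 sin 45.4° = 28.69 m/s.
Time to reach x = 110 m: t = x/vₓ = 110/28.30 = 3.887 s.
Vertical velocity there: v_y = v_y0 − g t = 28.69 − 9.81 × 3.887 = −9.440 m/s.
Speed: √(vₓ² + v_y²) = √(28.30² + 9.440²) = 29.83 m/s.

29.8 m/s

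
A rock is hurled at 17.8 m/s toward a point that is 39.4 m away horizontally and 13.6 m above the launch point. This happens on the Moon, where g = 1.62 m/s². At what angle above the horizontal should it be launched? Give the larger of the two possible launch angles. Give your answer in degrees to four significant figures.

Trajectory: y = x tanθ − g x² (1 + tan²θ)/(2v₀²). With x = 39.4, y = 13.6, v₀ = 17.8, g = 1.62:
3.969 tan²θ − 39.4 tanθ + (17.57) = 0.
tanθ = [39.4 ± √(39.4² − 4 × 3.969 × (17.57))] / (2 × 3.969) = (39.4 ± 35.69) / 7.937, giving tanθ = 0.4680 or 9.460.
θ = 25.08° or 83.97°; the larger is 83.97°.

83.97°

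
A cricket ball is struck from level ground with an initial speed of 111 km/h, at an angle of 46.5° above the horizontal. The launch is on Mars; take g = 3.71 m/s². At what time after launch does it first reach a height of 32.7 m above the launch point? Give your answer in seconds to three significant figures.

1.70 s

Convert: 111 km/h = 111/3.6 = 30.83 m/s.
Resolve: vₓ = 30.83 cos 46.5° = 21.22 m/s and v_y0 = 30.83 sin 46.5° = 22.37 m/s.
Height y(t) = 22.37 t − 1.855 t² = 32.7 gives 1.855 t² − 22.37 t + 32.7 = 0.
t = [22.37 ± √(22.37² − 2·3.71·32.7)] / 3.71 = (22.37 ± 16.05) / 3.71, so t = 1.702 s or t = 10.35 s.
The first (ascending) time is 1.702 s.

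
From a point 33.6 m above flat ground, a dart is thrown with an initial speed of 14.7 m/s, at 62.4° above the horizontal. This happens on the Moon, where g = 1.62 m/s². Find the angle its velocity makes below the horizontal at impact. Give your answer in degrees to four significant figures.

67.80°

Components: vₓ = 14.70 cos 62.4° = 6.810 m/s, v_y0 = 14.70 sin 62.4° = 13.03 m/s.
With up positive and y = 0 at the ground: y(t) = 33.6 + (13.03) t − 0.8100 t². Setting y = 0 and taking the positive root: t = [13.03 + √(13.03² + 2·1.62·33.6)] / 1.62 = (13.03 + 16.69) / 1.62 = 18.34 s.
At impact: v_y = v_y0 − g t = −16.69 m/s; vₓ = 6.810 m/s.
Angle below horizontal: arctan(|v_y|/vₓ) = arctan(16.69/6.810) = 67.80°.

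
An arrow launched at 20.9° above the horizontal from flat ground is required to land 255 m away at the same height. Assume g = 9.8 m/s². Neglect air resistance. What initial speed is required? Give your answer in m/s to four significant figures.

Level-ground range: R = v₀² sin(2θ)/g, so v₀ = √(gR / sin 2θ).
v₀ = √(9.80 × 255 / sin 41.80°) = √(2499 / 0.6665) = √3749.3 = 61.23 m/s.

61.23 m/s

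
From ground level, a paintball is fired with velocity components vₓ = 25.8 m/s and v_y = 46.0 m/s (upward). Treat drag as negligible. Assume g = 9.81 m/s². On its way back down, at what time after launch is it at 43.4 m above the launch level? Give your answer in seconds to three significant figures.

Require v_y0 t − ½ g t² = 43.4, i.e. 4.905 t² − 46.00 t + 43.4 = 0.
Quadratic formula: t = (46.00 ± √1264.5) / 9.81 = (46.00 ± 35.56) / 9.81 → t = 1.064 s or 8.314 s.
The descending-branch root is 8.314 s.

8.31 s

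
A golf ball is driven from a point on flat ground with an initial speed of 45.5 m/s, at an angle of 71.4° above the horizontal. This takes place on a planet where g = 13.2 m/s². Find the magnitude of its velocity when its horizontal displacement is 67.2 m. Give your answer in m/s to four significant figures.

Resolve: vₓ = 45.50 cos 71.4° = 14.51 m/s and v_y0 = 45.50 sin 71.4° = 43.12 m/s.
x = vₓ t ⇒ t = 67.2/14.51 = 4.630 s.
Vertical velocity there: v_y = v_y0 − g t = 43.12 − 13.2 × 4.630 = −18.00 m/s.
Speed: √(vₓ² + v_y²) = √(14.51² + 18.00²) = 23.12 m/s.

23.12 m/s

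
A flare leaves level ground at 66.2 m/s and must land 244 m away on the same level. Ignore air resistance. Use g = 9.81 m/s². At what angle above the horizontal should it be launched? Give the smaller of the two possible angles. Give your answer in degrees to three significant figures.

Level-ground range R = v₀² sin(2θ)/g ⇒ sin(2θ) = gR/v₀² = 9.81 × 244 / 66.2² = 0.5462.
2θ = 33.11° or 180° − 33.11° = 146.9°, so θ = 16.55° or 73.45°.
The smaller angle is 16.55°.

16.6°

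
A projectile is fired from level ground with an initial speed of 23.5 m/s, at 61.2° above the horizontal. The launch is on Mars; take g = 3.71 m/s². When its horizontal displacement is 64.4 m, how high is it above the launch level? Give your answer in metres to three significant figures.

57.1 m

Components: vₓ = 23.50 cos 61.2° = 11.32 m/s, v_y0 = 23.50 sin 61.2° = 20.59 m/s.
Time to reach x = 64.4 m: t = x/vₓ = 64.4/11.32 = 5.688 s.
Height: y = v_y0 t − ½ g t² = 20.59 × 5.688 − 1.855 × 5.688² = 117.1 − 60.02 = 57.12 m.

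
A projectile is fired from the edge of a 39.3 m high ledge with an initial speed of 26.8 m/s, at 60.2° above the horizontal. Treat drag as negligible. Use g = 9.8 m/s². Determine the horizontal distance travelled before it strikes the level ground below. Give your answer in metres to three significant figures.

80.8 m

Horizontal component vₓ = 26.80 cos 60.2° = 13.32 m/s; vertical v_y0 = 26.80 sin 60.2° = 23.26 m/s.
Vertical motion (up positive, ground at y = 0): 4.900 t² − (23.26) t − 39.3 = 0, so t = (23.26 + √(23.26² + 2·9.80·39.3)) / 9.80 = (23.26 + 36.21) / 9.80 = 6.068 s.
Horizontal distance: R = vₓ t = 13.32 × 6.068 = 80.82 m.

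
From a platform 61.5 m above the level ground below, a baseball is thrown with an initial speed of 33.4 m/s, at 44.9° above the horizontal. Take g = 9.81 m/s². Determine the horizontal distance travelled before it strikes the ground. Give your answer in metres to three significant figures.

vₓ = 33.40 cos 44.9° = 23.66 m/s; v_y0 = 33.40 sin 44.9° = 23.58 m/s.
Vertical motion (up positive, ground at y = 0): 4.905 t² − (23.58) t − 61.5 = 0, so t = (23.58 + √(23.58² + 2·9.81·61.5)) / 9.81 = (23.58 + 41.98) / 9.81 = 6.683 s.
Horizontal distance: R = vₓ t = 23.66 × 6.683 = 158.1 m.

158 m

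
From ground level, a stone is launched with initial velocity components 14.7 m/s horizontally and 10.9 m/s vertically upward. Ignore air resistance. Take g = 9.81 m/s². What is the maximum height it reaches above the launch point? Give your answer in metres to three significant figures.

6.06 m

Maximum height: H = v_y0² / (2g) = 10.90² / (2 × 9.81) = 6.056 m.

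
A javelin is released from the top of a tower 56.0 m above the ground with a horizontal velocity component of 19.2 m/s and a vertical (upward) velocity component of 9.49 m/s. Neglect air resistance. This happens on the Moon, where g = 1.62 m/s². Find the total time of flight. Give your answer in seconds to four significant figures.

16.03 s

Vertical motion (up positive, ground at y = 0): 0.8100 t² − (9.490) t − 56.0 = 0, so t = (9.490 + √(9.490² + 2·1.62·56.0)) / 1.62 = (9.490 + 16.48) / 1.62 = 16.03 s.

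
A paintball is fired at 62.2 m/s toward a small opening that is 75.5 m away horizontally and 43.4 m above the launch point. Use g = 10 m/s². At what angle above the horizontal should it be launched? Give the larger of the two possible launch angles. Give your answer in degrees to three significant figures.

Trajectory: y = x tanθ − g x² (1 + tan²θ)/(2v₀²). With x = 75.5, y = 43.4, v₀ = 62.2, g = 10.0:
7.367 tan²θ − 75.5 tanθ + (50.77) = 0.
tanθ = [75.5 ± √(75.5² − 4 × 7.367 × (50.77))] / (2 × 7.367) = (75.5 ± 64.84) / 14.73, giving tanθ = 0.7235 or 9.525.
θ = 35.89° or 84.01°; the larger is 84.01°.

84.0°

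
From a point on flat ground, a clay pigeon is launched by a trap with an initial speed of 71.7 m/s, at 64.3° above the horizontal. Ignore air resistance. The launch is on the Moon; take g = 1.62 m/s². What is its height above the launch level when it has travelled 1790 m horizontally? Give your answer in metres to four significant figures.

1035 m

Resolve: vₓ = 71.70 cos 64.3° = 31.09 m/s and v_y0 = 71.70 sin 64.3° = 64.61 m/s.
x = vₓ t ⇒ t = 1790/31.09 = 57.57 s.
Height: y = v_y0 t − ½ g t² = 64.61 × 57.57 − 0.8100 × 57.57² = 3719 − 2684 = 1035 m.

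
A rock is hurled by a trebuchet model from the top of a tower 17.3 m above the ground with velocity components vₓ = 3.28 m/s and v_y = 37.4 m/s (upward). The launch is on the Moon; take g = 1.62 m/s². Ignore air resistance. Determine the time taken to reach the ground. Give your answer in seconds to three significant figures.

46.6 s

With up positive and y = 0 at the ground: y(t) = 17.3 + (37.40) t − 0.8100 t². Setting y = 0 and taking the positive root: t = [37.40 + √(37.40² + 2·1.62·17.3)] / 1.62 = (37.40 + 38.14) / 1.62 = 46.63 s.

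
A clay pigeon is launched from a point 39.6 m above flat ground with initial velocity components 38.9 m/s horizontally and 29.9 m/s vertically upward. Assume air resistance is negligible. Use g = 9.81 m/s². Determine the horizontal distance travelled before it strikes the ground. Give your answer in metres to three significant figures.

Vertical motion (up positive, ground at y = 0): 4.905 t² − (29.90) t − 39.6 = 0, so t = (29.90 + √(29.90² + 2·9.81·39.6)) / 9.81 = (29.90 + 40.88) / 9.81 = 7.215 s.
Horizontal distance: R = vₓ t = 38.90 × 7.215 = 280.7 m.

281 m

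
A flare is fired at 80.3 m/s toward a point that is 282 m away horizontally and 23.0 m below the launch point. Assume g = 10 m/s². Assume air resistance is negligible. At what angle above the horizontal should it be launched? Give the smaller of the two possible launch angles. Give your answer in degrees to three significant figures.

Trajectory: y = x tanθ − g x² (1 + tan²θ)/(2v₀²). With x = 282, y = −23.0, v₀ = 80.3, g = 10.0:
61.66 tan²θ − 282 tanθ + (38.66) = 0.
tanθ = [282 ± √(282² − 4 × 61.66 × (38.66))] / (2 × 61.66) = (282 ± 264.6) / 123.3, giving tanθ = 0.1415 or 4.432.
θ = 8.053° or 77.28°; the smaller is 8.053°.

8.05°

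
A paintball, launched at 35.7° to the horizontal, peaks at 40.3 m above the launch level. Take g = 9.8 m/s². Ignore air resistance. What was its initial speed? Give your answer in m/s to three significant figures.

48.2 m/s

At the peak v_y = 0, so v_y0 = √(2gH) = √(2 × 9.80 × 40.3) = 28.10 m/s.
v_y0 = v₀ sin θ ⇒ v₀ = 28.10 / sin 35.7° = 48.16 m/s.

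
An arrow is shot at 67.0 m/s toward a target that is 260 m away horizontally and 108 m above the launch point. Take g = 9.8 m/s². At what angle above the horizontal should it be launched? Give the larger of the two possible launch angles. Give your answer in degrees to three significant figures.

68.7°

Trajectory: y = x tanθ − g x² (1 + tan²θ)/(2v₀²). With x = 260, y = 108, v₀ = 67.0, g = 9.80:
73.79 tan²θ − 260 tanθ + (181.8) = 0.
tanθ = [260 ± √(260² − 4 × 73.79 × (181.8))] / (2 × 73.79) = (260 ± 118.1) / 147.6, giving tanθ = 0.9616 or 2.562.
θ = 43.88° or 68.68°; the larger is 68.68°.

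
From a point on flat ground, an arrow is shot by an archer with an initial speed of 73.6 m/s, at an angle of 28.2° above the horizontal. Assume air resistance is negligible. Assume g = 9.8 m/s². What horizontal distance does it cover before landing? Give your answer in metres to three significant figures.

vₓ = 73.60 cos 28.2° = 64.86 m/s; v_y0 = 73.60 sin 28.2° = 34.78 m/s.
Time aloft: T = 2 v_y0 / g = 2 × 34.78 / 9.80 = 7.098 s.
Horizontal distance R = vₓ T = 64.86 × 7.098 = 460.4 m.

460 m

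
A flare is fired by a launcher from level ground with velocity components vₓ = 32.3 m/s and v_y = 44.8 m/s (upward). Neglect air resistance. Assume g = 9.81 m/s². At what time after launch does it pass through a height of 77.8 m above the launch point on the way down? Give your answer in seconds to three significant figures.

6.80 s

Height y(t) = 44.80 t − 4.905 t² = 77.8 gives 4.905 t² − 44.80 t + 77.8 = 0.
t = [44.80 ± √(44.80² − 2·9.81·77.8)] / 9.81 = (44.80 ± 21.92) / 9.81, so t = 2.332 s or t = 6.801 s.
The descending-branch root is 6.801 s.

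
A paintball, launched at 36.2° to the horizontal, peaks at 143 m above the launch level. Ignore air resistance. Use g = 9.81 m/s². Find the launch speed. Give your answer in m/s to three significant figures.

89.7 m/s

At the peak v_y = 0, so v_y0 = √(2gH) = √(2 × 9.81 × 143) = 52.97 m/s.
v_y0 = v₀ sin θ ⇒ v₀ = 52.97 / sin 36.2° = 89.69 m/s.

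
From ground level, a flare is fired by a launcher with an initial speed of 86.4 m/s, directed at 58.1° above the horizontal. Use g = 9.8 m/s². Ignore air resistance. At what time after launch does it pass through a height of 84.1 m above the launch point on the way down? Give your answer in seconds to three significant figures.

13.7 s

Resolve: vₓ = 86.40 cos 58.1° = 45.66 m/s and v_y0 = 86.40 sin 58.1° = 73.35 m/s.
Height y(t) = 73.35 t − 4.900 t² = 84.1 gives 4.900 t² − 73.35 t + 84.1 = 0.
t = [73.35 ± √(73.35² − 2·9.80·84.1)] / 9.80 = (73.35 ± 61.09) / 9.80, so t = 1.251 s or t = 13.72 s.
The descending-branch root is 13.72 s.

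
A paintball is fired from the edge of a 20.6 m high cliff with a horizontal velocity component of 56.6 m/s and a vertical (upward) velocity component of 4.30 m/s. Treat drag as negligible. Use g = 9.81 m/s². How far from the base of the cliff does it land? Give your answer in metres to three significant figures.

143 m

With up positive and y = 0 at the ground: y(t) = 20.6 + (4.300) t − 4.905 t². Setting y = 0 and taking the positive root: t = [4.300 + √(4.300² + 2·9.81·20.6)] / 9.81 = (4.300 + 20.56) / 9.81 = 2.534 s.
Horizontal distance: R = vₓ t = 56.60 × 2.534 = 143.4 m.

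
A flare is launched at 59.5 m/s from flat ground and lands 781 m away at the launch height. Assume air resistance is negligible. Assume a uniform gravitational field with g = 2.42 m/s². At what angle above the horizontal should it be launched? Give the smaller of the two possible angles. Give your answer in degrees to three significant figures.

Level-ground range R = v₀² sin(2θ)/g ⇒ sin(2θ) = gR/v₀² = 2.42 × 781 / 59.5² = 0.5339.
2θ = 32.27° or 180° − 32.27° = 147.7°, so θ = 16.13° or 73.87°.
The smaller angle is 16.13°.

16.1°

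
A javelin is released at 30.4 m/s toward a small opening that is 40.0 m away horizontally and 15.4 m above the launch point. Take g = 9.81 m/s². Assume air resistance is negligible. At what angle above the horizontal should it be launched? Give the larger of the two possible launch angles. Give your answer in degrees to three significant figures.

Trajectory: y = x tanθ − g x² (1 + tan²θ)/(2v₀²). With x = 40.0, y = 15.4, v₀ = 30.4, g = 9.81:
8.492 tan²θ − 40.0 tanθ + (23.89) = 0.
tanθ = [40.0 ± √(40.0² − 4 × 8.492 × (23.89))] / (2 × 8.492) = (40.0 ± 28.08) / 16.98, giving tanθ = 0.7019 or 4.008.
θ = 35.06° or 75.99°; the larger is 75.99°.

76.0°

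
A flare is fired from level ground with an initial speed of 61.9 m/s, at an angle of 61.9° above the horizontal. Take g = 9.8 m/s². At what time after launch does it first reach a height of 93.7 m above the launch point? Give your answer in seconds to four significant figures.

vₓ = 61.90 cos 61.9° = 29.16 m/s; v_y0 = 61.90 sin 61.9° = 54.60 m/s.
Require v_y0 t − ½ g t² = 93.7, i.e. 4.900 t² − 54.60 t + 93.7 = 0.
t = [54.60 ± √(54.60² − 2·9.80·93.7)] / 9.80 = (54.60 ± 33.84) / 9.80, so t = 2.119 s or t = 9.025 s.
The first (ascending) time is 2.119 s.

2.119 s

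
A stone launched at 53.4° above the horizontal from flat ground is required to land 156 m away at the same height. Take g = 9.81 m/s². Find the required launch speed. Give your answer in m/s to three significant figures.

On level ground R = v₀² sin 2θ / g ⇒ v₀ = √(gR / sin 2θ).
v₀ = √(9.81 × 156 / sin 106.8°) = √(1530 / 0.9573) = √1598.6 = 39.98 m/s.

40.0 m/s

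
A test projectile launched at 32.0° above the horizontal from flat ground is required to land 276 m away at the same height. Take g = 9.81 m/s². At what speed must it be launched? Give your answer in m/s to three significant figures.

54.9 m/s

On level ground R = v₀² sin 2θ / g ⇒ v₀ = √(gR / sin 2θ).
v₀ = √(9.81 × 276 / sin 64.00°) = √(2708 / 0.8988) = √3012.4 = 54.89 m/s.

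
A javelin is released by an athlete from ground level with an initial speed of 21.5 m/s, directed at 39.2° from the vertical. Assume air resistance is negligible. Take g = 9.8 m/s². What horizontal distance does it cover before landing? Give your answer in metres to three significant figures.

Resolve: vₓ = 21.50 sin 39.2° = 13.59 m/s and v_y0 = 21.50 cos 39.2° = 16.66 m/s.
Time aloft: T = 2 v_y0 / g = 2 × 16.66 / 9.80 = 3.400 s.
Range: R = vₓ T = 13.59 × 3.400 = 46.20 m.

46.2 m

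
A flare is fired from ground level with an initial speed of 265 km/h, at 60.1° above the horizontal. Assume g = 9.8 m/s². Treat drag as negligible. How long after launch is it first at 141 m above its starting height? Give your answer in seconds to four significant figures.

2.820 s

Convert: 265 km/h = 265/3.6 = 73.61 m/s.
Resolve: vₓ = 73.61 cos 60.1° = 36.69 m/s and v_y0 = 73.61 sin 60.1° = 63.81 m/s.
Set y = v_y0 t − ½ g t² = 141: 4.900 t² − 63.81 t + 141 = 0.
t = [63.81 ± √(63.81² − 2·9.80·141)] / 9.80 = (63.81 ± 36.17) / 9.80, so t = 2.820 s or t = 10.20 s.
The first (ascending) time is 2.820 s.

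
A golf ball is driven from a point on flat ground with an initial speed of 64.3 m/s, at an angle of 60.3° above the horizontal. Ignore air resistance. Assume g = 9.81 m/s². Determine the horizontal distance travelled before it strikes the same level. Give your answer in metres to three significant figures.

vₓ = 64.30 cos 60.3° = 31.86 m/s; v_y0 = 64.30 sin 60.3° = 55.85 m/s.
Flight time T = 2 v_y0 / g = 11.39 s.
Range: R = vₓ T = 31.86 × 11.39 = 362.8 m.

363 m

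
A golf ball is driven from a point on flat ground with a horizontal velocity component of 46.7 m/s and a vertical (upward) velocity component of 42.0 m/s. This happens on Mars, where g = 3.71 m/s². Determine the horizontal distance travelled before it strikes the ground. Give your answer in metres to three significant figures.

1060 m

Flight time T = 2 v_y0 / g = 22.64 s.
Horizontal distance R = vₓ T = 46.70 × 22.64 = 1057 m.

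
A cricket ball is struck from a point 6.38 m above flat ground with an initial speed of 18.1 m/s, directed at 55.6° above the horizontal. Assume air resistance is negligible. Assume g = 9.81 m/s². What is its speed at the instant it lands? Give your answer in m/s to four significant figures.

Components: vₓ = 18.10 cos 55.6° = 10.23 m/s, v_y0 = 18.10 sin 55.6° = 14.93 m/s.
With up positive and y = 0 at the ground: y(t) = 6.38 + (14.93) t − 4.905 t². Setting y = 0 and taking the positive root: t = [14.93 + √(14.93² + 2·9.81·6.38)] / 9.81 = (14.93 + 18.66) / 9.81 = 3.425 s.
Vertical velocity at impact: v_y = v_y0 − g t = 14.93 − 9.81 × 3.425 = −18.66 m/s.
Speed: |v| = √(vₓ² + v_y²) = √(10.23² + 18.66²) = 21.28 m/s.

21.28 m/s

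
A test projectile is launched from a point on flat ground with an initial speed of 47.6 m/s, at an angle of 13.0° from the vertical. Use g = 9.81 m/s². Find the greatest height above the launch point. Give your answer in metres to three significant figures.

Resolve: vₓ = 47.60 sin 13.0° = 10.71 m/s and v_y0 = 47.60 cos 13.0° = 46.38 m/s.
At the apex v_y = 0, so H = v_y0²/(2g) = 46.38²/19.62 = 109.6 m.

110 m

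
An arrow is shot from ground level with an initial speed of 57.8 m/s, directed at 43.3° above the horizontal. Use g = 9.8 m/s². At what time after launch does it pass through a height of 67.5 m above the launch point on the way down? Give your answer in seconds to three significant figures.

5.65 s

Resolve: vₓ = 57.80 cos 43.3° = 42.07 m/s and v_y0 = 57.80 sin 43.3° = 39.64 m/s.
Set y = v_y0 t − ½ g t² = 67.5: 4.900 t² − 39.64 t + 67.5 = 0.
t = [39.64 ± √(39.64² − 2·9.80·67.5)] / 9.80 = (39.64 ± 15.76) / 9.80, so t = 2.437 s or t = 5.653 s.
The descending-branch root is 5.653 s.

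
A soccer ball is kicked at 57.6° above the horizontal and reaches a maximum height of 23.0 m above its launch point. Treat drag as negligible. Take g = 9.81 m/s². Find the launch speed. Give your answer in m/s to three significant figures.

25.2 m/s

At the peak v_y = 0, so v_y0 = √(2gH) = √(2 × 9.81 × 23.0) = 21.24 m/s.
v_y0 = v₀ sin θ ⇒ v₀ = 21.24 / sin 57.6° = 25.16 m/s.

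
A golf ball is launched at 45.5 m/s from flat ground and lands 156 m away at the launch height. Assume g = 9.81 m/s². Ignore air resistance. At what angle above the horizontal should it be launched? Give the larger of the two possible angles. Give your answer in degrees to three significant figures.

66.2°

From R = (v₀²/g) sin 2θ: sin 2θ = 9.81 × 156 / 2070.2 = 0.7392.
2θ = 47.66° or 180° − 47.66° = 132.3°, so θ = 23.83° or 66.17°.
The larger angle is 66.17°.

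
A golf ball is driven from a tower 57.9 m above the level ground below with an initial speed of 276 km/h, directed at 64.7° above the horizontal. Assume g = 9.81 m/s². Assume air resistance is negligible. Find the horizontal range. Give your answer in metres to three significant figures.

Convert: 276 km/h = 276/3.6 = 76.67 m/s.
Horizontal component vₓ = 76.67 cos 64.7° = 32.76 m/s; vertical v_y0 = 76.67 sin 64.7° = 69.31 m/s.
With up positive and y = 0 at the ground: y(t) = 57.9 + (69.31) t − 4.905 t². Setting y = 0 and taking the positive root: t = [69.31 + √(69.31² + 2·9.81·57.9)] / 9.81 = (69.31 + 77.07) / 9.81 = 14.92 s.
Horizontal distance: R = vₓ t = 32.76 × 14.92 = 488.9 m.

489 m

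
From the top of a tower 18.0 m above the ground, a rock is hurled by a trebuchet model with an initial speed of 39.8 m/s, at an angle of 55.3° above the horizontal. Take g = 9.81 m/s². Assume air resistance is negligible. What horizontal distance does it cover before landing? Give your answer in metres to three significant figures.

Resolve: vₓ = 39.80 cos 55.3° = 22.66 m/s and v_y0 = 39.80 sin 55.3° = 32.72 m/s.
The projectile lands when y = 18.0 + (32.72) t − ½·9.81·t² = 0. Positive root: t = (32.72 + √(32.72² + 2·9.81·18.0)) / 9.81 = (32.72 + 37.73) / 9.81 = 7.182 s.
Horizontal distance: R = vₓ t = 22.66 × 7.182 = 162.7 m.

163 m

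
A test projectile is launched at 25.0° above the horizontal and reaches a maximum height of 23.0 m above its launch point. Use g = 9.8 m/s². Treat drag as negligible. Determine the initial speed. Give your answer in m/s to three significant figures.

50.2 m/s

At the peak v_y = 0, so v_y0 = √(2gH) = √(2 × 9.80 × 23.0) = 21.23 m/s.
v_y0 = v₀ sin θ ⇒ v₀ = 21.23 / sin 25.0° = 50.24 m/s.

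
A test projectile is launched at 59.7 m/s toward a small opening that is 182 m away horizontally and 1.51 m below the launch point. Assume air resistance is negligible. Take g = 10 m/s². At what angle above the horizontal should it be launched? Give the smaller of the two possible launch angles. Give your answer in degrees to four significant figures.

14.84°

Trajectory: y = x tanθ − g x² (1 + tan²θ)/(2v₀²). With x = 182, y = −1.51, v₀ = 59.7, g = 10.0:
46.47 tan²θ − 182 tanθ + (44.96) = 0.
tanθ = [182 ± √(182² − 4 × 46.47 × (44.96))] / (2 × 46.47) = (182 ± 157.4) / 92.94, giving tanθ = 0.2650 or 3.652.
θ = 14.84° or 74.69°; the smaller is 14.84°.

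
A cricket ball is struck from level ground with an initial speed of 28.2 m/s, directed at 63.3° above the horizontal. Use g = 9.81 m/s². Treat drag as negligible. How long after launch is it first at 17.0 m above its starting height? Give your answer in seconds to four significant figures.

Resolve: vₓ = 28.20 cos 63.3° = 12.67 m/s and v_y0 = 28.20 sin 63.3° = 25.19 m/s.
Require v_y0 t − ½ g t² = 17.0, i.e. 4.905 t² − 25.19 t + 17.0 = 0.
Quadratic formula: t = (25.19 ± √301.15) / 9.81 = (25.19 ± 17.35) / 9.81 → t = 0.7991 s or 4.337 s.
The first (ascending) time is 0.7991 s.

0.7991 s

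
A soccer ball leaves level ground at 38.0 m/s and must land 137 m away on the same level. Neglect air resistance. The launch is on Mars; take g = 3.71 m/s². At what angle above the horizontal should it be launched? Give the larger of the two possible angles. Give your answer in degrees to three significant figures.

79.7°

R = v₀² sin 2θ / g gives sin 2θ = gR/v₀² = 3.71·137/38.0² = 0.3520.
2θ = 20.61° or 180° − 20.61° = 159.4°, so θ = 10.30° or 79.70°.
The larger angle is 79.70°.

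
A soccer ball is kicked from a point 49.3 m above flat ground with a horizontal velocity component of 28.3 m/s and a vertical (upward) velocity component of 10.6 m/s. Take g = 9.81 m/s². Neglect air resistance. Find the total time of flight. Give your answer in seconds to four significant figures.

4.430 s

With up positive and y = 0 at the ground: y(t) = 49.3 + (10.60) t − 4.905 t². Setting y = 0 and taking the positive root: t = [10.60 + √(10.60² + 2·9.81·49.3)] / 9.81 = (10.60 + 32.86) / 9.81 = 4.430 s.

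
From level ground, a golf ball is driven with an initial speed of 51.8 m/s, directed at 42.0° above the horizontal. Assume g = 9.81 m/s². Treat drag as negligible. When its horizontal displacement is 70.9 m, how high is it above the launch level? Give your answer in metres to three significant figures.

47.2 m

Horizontal component vₓ = 51.80 cos 42.0° = 38.49 m/s; vertical v_y0 = 51.80 sin 42.0° = 34.66 m/s.
At x = 70.9 m, t = x/vₓ = 70.9/38.49 = 1.842 s.
Height: y = v_y0 t − ½ g t² = 34.66 × 1.842 − 4.905 × 1.842² = 63.84 − 16.64 = 47.20 m.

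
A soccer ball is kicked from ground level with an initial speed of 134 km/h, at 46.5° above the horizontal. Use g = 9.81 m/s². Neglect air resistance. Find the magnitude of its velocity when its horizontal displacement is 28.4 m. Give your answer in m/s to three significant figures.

Convert: 134 km/h = 134/3.6 = 37.22 m/s.
vₓ = 37.22 cos 46.5° = 25.62 m/s; v_y0 = 37.22 sin 46.5° = 27.00 m/s.
x = vₓ t ⇒ t = 28.4/25.62 = 1.108 s.
Vertical velocity there: v_y = v_y0 − g t = 27.00 − 9.81 × 1.108 = 16.13 m/s.
Speed: √(vₓ² + v_y²) = √(25.62² + 16.13²) = 30.27 m/s.

30.3 m/s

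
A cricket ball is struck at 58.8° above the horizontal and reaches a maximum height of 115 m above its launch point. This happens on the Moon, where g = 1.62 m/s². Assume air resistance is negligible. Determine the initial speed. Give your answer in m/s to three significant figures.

22.6 m/s

At the peak v_y = 0, so v_y0 = √(2gH) = √(2 × 1.62 × 115) = 19.30 m/s.
v_y0 = v₀ sin θ ⇒ v₀ = 19.30 / sin 58.8° = 22.57 m/s.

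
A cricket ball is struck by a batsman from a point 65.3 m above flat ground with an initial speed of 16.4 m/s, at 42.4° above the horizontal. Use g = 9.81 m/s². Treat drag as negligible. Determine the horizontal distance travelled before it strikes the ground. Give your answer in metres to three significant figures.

Horizontal component vₓ = 16.40 cos 42.4° = 12.11 m/s; vertical v_y0 = 16.40 sin 42.4° = 11.06 m/s.
The projectile lands when y = 65.3 + (11.06) t − ½·9.81·t² = 0. Positive root: t = (11.06 + √(11.06² + 2·9.81·65.3)) / 9.81 = (11.06 + 37.46) / 9.81 = 4.946 s.
Horizontal distance: R = vₓ t = 12.11 × 4.946 = 59.90 m.

59.9 m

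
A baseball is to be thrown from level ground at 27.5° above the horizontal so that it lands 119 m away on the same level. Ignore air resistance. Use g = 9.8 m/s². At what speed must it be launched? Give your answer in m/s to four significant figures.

On level ground R = v₀² sin 2θ / g ⇒ v₀ = √(gR / sin 2θ).
v₀ = √(9.80 × 119 / sin 55.00°) = √(1166 / 0.8192) = √1423.7 = 37.73 m/s.

37.73 m/s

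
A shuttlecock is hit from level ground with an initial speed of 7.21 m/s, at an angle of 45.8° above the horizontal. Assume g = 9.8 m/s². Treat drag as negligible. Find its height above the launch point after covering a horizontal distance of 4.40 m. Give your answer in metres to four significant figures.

0.7701 m

Resolve: vₓ = 7.210 cos 45.8° = 5.027 m/s and v_y0 = 7.210 sin 45.8° = 5.169 m/s.
x = vₓ t ⇒ t = 4.40/5.027 = 0.8754 s.
Height: y = v_y0 t − ½ g t² = 5.169 × 0.8754 − 4.900 × 0.8754² = 4.525 − 3.755 = 0.7701 m.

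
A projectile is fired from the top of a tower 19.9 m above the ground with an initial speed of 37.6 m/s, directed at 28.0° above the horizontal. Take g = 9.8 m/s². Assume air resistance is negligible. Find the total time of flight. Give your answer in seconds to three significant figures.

Components: vₓ = 37.60 cos 28.0° = 33.20 m/s, v_y0 = 37.60 sin 28.0° = 17.65 m/s.
Vertical motion (up positive, ground at y = 0): 4.900 t² − (17.65) t − 19.9 = 0, so t = (17.65 + √(17.65² + 2·9.80·19.9)) / 9.80 = (17.65 + 26.49) / 9.80 = 4.504 s.

4.50 s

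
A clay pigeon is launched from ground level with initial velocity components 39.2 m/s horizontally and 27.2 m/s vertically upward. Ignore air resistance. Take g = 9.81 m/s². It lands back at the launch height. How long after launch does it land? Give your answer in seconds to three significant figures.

Time of flight on level ground: T = 2 v_y0 / g = 2 × 27.20 / 9.81 = 5.545 s.

5.55 s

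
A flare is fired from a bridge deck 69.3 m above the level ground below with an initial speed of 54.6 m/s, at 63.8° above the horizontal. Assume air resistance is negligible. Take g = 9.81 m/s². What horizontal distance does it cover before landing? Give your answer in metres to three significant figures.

271 m

vₓ = 54.60 cos 63.8° = 24.11 m/s; v_y0 = 54.60 sin 63.8° = 48.99 m/s.
The projectile lands when y = 69.3 + (48.99) t − ½·9.81·t² = 0. Positive root: t = (48.99 + √(48.99² + 2·9.81·69.3)) / 9.81 = (48.99 + 61.32) / 9.81 = 11.24 s.
Horizontal distance: R = vₓ t = 24.11 × 11.24 = 271.1 m.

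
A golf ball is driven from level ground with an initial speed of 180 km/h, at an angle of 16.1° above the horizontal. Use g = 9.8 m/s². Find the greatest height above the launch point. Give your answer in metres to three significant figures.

9.81 m

Convert: 180 km/h = 180/3.6 = 50.00 m/s.
Resolve: vₓ = 50.00 cos 16.1° = 48.04 m/s and v_y0 = 50.00 sin 16.1° = 13.87 m/s.
Peak height H = v_y0² / (2g) = 192.26 / 19.60 = 9.809 m.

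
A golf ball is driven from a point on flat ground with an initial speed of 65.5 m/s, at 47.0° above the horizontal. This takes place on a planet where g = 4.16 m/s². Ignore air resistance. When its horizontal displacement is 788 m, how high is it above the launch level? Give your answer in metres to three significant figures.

vₓ = 65.50 cos 47.0° = 44.67 m/s; v_y0 = 65.50 sin 47.0° = 47.90 m/s.
Time to reach x = 788 m: t = x/vₓ = 788/44.67 = 17.64 s.
Height: y = v_y0 t − ½ g t² = 47.90 × 17.64 − 2.080 × 17.64² = 845.0 − 647.2 = 197.8 m.

198 m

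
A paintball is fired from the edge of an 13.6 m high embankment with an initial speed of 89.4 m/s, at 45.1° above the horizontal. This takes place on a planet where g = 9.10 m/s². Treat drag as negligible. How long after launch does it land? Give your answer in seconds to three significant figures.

14.1 s

vₓ = 89.40 cos 45.1° = 63.10 m/s; v_y0 = 89.40 sin 45.1° = 63.33 m/s.
Vertical motion (up positive, ground at y = 0): 4.550 t² − (63.33) t − 13.6 = 0, so t = (63.33 + √(63.33² + 2·9.10·13.6)) / 9.10 = (63.33 + 65.25) / 9.10 = 14.13 s.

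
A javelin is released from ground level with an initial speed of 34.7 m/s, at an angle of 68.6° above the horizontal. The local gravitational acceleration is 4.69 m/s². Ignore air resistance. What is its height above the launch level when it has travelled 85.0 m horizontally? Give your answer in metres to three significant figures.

Horizontal component vₓ = 34.70 cos 68.6° = 12.66 m/s; vertical v_y0 = 34.70 sin 68.6° = 32.31 m/s.
x = vₓ t ⇒ t = 85.0/12.66 = 6.713 s.
Height: y = v_y0 t − ½ g t² = 32.31 × 6.713 − 2.345 × 6.713² = 216.9 − 105.7 = 111.2 m.

111 m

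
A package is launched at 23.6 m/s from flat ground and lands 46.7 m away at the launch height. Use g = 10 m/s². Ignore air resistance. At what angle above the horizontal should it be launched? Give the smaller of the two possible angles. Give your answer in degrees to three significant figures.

R = v₀² sin 2θ / g gives sin 2θ = gR/v₀² = 10.0·46.7/23.6² = 0.8385.
2θ = 56.98° or 180° − 56.98° = 123.0°, so θ = 28.49° or 61.51°.
The smaller angle is 28.49°.

28.5°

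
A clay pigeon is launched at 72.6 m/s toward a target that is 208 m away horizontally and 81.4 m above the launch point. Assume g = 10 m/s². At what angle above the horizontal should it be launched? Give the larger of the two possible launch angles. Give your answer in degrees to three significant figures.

77.2°

Trajectory: y = x tanθ − g x² (1 + tan²θ)/(2v₀²). With x = 208, y = 81.4, v₀ = 72.6, g = 10.0:
41.04 tan²θ − 208 tanθ + (122.4) = 0.
tanθ = [208 ± √(208² − 4 × 41.04 × (122.4))] / (2 × 41.04) = (208 ± 152.2) / 82.08, giving tanθ = 0.6799 or 4.388.
θ = 34.21° or 77.16°; the larger is 77.16°.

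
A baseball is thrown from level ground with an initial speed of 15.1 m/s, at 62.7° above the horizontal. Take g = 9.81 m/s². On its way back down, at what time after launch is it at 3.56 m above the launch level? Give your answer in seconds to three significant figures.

Horizontal component vₓ = 15.10 cos 62.7° = 6.926 m/s; vertical v_y0 = 15.10 sin 62.7° = 13.42 m/s.
Height y(t) = 13.42 t − 4.905 t² = 3.56 gives 4.905 t² − 13.42 t + 3.56 = 0.
t = [13.42 ± √(13.42² − 2·9.81·3.56)] / 9.81 = (13.42 ± 10.50) / 9.81, so t = 0.2977 s or t = 2.438 s.
The descending-branch root is 2.438 s.

2.44 s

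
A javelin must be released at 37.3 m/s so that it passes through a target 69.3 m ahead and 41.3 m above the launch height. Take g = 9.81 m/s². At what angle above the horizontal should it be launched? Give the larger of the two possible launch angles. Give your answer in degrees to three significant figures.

Trajectory: y = x tanθ − g x² (1 + tan²θ)/(2v₀²). With x = 69.3, y = 41.3, v₀ = 37.3, g = 9.81:
16.93 tan²θ − 69.3 tanθ + (58.23) = 0.
tanθ = [69.3 ± √(69.3² − 4 × 16.93 × (58.23))] / (2 × 16.93) = (69.3 ± 29.31) / 33.86, giving tanθ = 1.181 or 2.912.
θ = 49.75° or 71.05°; the larger is 71.05°.

71.0°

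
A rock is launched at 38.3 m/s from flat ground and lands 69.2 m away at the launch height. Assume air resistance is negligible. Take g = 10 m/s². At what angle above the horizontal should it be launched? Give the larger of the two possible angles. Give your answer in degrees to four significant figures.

R = v₀² sin 2θ / g gives sin 2θ = gR/v₀² = 10.0·69.2/38.3² = 0.4717.
2θ = 28.15° or 180° − 28.15° = 151.9°, so θ = 14.07° or 75.93°.
The larger angle is 75.93°.

75.93°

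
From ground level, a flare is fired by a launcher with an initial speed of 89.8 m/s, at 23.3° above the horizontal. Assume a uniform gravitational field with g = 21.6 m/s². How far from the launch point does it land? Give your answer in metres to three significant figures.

vₓ = 89.80 cos 23.3° = 82.48 m/s; v_y0 = 89.80 sin 23.3° = 35.52 m/s.
Flight time T = 2 v_y0 / g = 3.289 s.
Horizontal distance R = vₓ T = 82.48 × 3.289 = 271.3 m.

271 m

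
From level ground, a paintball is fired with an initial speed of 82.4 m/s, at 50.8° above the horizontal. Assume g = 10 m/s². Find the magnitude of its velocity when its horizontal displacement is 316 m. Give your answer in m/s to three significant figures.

52.2 m/s

Resolve: vₓ = 82.40 cos 50.8° = 52.08 m/s and v_y0 = 82.40 sin 50.8° = 63.86 m/s.
At x = 316 m, t = x/vₓ = 316/52.08 = 6.068 s.
Vertical velocity there: v_y = v_y0 − g t = 63.86 − 10.0 × 6.068 = 3.179 m/s.
Speed: √(vₓ² + v_y²) = √(52.08² + 3.179²) = 52.18 m/s.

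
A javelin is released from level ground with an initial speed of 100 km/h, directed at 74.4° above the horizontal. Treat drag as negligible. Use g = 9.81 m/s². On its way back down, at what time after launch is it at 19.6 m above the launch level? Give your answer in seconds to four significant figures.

Convert: 100 km/h = 100/3.6 = 27.78 m/s.
vₓ = 27.78 cos 74.4° = 7.470 m/s; v_y0 = 27.78 sin 74.4° = 26.75 m/s.
Require v_y0 t − ½ g t² = 19.6, i.e. 4.905 t² − 26.75 t + 19.6 = 0.
t = [26.75 ± √(26.75² − 2·9.81·19.6)] / 9.81 = (26.75 ± 18.20) / 9.81, so t = 0.8720 s or t = 4.583 s.
The descending-branch root is 4.583 s.

4.583 s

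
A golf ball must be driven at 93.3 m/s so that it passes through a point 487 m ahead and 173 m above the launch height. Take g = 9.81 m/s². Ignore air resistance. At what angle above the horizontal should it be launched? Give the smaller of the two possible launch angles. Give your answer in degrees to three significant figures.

Trajectory: y = x tanθ − g x² (1 + tan²θ)/(2v₀²). With x = 487, y = 173, v₀ = 93.3, g = 9.81:
133.6 tan²θ − 487 tanθ + (306.6) = 0.
tanθ = [487 ± √(487² − 4 × 133.6 × (306.6))] / (2 × 133.6) = (487 ± 270.7) / 267.3, giving tanθ = 0.8094 or 2.835.
θ = 38.99° or 70.57°; the smaller is 38.99°.

39.0°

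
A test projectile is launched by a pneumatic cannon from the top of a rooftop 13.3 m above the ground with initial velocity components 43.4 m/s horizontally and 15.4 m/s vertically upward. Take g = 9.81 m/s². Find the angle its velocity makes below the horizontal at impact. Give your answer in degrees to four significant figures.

The projectile lands when y = 13.3 + (15.40) t − ½·9.81·t² = 0. Positive root: t = (15.40 + √(15.40² + 2·9.81·13.3)) / 9.81 = (15.40 + 22.32) / 9.81 = 3.845 s.
At impact: v_y = v_y0 − g t = −22.32 m/s; vₓ = 43.40 m/s.
Angle below horizontal: arctan(|v_y|/vₓ) = arctan(22.32/43.40) = 27.21°.

27.21°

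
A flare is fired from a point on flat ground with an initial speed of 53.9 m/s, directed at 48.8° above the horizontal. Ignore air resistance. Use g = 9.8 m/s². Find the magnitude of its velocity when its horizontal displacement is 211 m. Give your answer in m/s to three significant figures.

39.7 m/s

Components: vₓ = 53.90 cos 48.8° = 35.50 m/s, v_y0 = 53.90 sin 48.8° = 40.56 m/s.
Time to reach x = 211 m: t = x/vₓ = 211/35.50 = 5.943 s.
Vertical velocity there: v_y = v_y0 − g t = 40.56 − 9.80 × 5.943 = −17.69 m/s.
Speed: √(vₓ² + v_y²) = √(35.50² + 17.69²) = 39.67 m/s.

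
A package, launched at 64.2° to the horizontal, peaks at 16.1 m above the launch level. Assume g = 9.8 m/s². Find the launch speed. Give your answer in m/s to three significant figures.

At the peak v_y = 0, so v_y0 = √(2gH) = √(2 × 9.80 × 16.1) = 17.76 m/s.
v_y0 = v₀ sin θ ⇒ v₀ = 17.76 / sin 64.2° = 19.73 m/s.

19.7 m/s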